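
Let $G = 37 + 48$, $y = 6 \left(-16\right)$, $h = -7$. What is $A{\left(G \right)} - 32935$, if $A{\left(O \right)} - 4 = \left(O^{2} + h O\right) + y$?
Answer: $-26397$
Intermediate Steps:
$y = -96$
$G = 85$
$A{\left(O \right)} = -92 + O^{2} - 7 O$ ($A{\left(O \right)} = 4 - \left(96 - O^{2} + 7 O\right) = -92 + O^{2} - 7 O$)
$A{\left(G \right)} - 32935 = \left(-92 + 85^{2} - 595\right) - 32935 = \left(-92 + 7225 - 595\right) - 32935 = 6538 - 32935 = -26397$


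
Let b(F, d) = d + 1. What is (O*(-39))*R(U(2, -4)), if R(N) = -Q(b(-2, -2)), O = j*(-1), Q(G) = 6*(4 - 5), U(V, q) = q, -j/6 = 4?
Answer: -5616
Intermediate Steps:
j = -24 (j = -6*4 = -24)
b(F, d) = 1 + d
Q(G) = -6 (Q(G) = 6*(-1) = -6)
O = 24 (O = -24*(-1) = 24)
R(N) = 6 (R(N) = -1*(-6) = 6)
(O*(-39))*R(U(2, -4)) = (24*(-39))*6 = -936*6 = -5616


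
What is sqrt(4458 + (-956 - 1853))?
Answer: sqrt(1649) ≈ 40.608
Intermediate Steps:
sqrt(4458 + (-956 - 1853)) = sqrt(4458 - 2809) = sqrt(1649)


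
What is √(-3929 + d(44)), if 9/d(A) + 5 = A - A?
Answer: I*√98270/5 ≈ 62.696*I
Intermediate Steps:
d(A) = -9/5 (d(A) = 9/(-5 + (A - A)) = 9/(-5 + 0) = 9/(-5) = 9*(-⅕) = -9/5)
√(-3929 + d(44)) = √(-3929 - 9/5) = √(-19654/5) = I*√98270/5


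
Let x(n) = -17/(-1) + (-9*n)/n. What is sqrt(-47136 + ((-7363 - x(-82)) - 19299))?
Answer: I*sqrt(73806) ≈ 271.67*I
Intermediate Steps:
x(n) = 8 (x(n) = -17*(-1) - 9 = 17 - 9 = 8)
sqrt(-47136 + ((-7363 - x(-82)) - 19299)) = sqrt(-47136 + ((-7363 - 1*8) - 19299)) = sqrt(-47136 + ((-7363 - 8) - 19299)) = sqrt(-47136 + (-7371 - 19299)) = sqrt(-47136 - 26670) = sqrt(-73806) = I*sqrt(73806)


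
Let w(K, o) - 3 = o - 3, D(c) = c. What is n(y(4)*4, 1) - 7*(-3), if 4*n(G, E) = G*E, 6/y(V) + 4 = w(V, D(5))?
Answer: 27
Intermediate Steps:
w(K, o) = o (w(K, o) = 3 + (o - 3) = 3 + (-3 + o) = o)
y(V) = 6 (y(V) = 6/(-4 + 5) = 6/1 = 6*1 = 6)
n(G, E) = E*G/4 (n(G, E) = (G*E)/4 = (E*G)/4 = E*G/4)
n(y(4)*4, 1) - 7*(-3) = (¼)*1*(6*4) - 7*(-3) = (¼)*1*24 + 21 = 6 + 21 = 27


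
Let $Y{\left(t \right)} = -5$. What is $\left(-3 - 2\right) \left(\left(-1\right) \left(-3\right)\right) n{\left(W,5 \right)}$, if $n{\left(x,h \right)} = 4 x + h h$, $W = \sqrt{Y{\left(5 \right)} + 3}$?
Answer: $-375 - 60 i \sqrt{2} \approx -375.0 - 84.853 i$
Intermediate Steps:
$W = i \sqrt{2}$ ($W = \sqrt{-5 + 3} = \sqrt{-2} = i \sqrt{2} \approx 1.4142 i$)
$n{\left(x,h \right)} = h^{2} + 4 x$ ($n{\left(x,h \right)} = 4 x + h^{2} = h^{2} + 4 x$)
$\left(-3 - 2\right) \left(\left(-1\right) \left(-3\right)\right) n{\left(W,5 \right)} = \left(-3 - 2\right) \left(\left(-1\right) \left(-3\right)\right) \left(5^{2} + 4 i \sqrt{2}\right) = \left(-5\right) 3 \left(25 + 4 i \sqrt{2}\right) = - 15 \left(25 + 4 i \sqrt{2}\right) = -375 - 60 i \sqrt{2}$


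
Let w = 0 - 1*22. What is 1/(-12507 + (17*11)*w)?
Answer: -1/16621 ≈ -6.0165e-5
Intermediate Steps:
w = -22 (w = 0 - 22 = -22)
1/(-12507 + (17*11)*w) = 1/(-12507 + (17*11)*(-22)) = 1/(-12507 + 187*(-22)) = 1/(-12507 - 4114) = 1/(-16621) = -1/16621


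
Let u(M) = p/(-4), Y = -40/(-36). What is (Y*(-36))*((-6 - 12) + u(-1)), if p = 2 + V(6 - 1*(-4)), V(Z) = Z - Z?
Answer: 740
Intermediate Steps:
Y = 10/9 (Y = -40*(-1/36) = 10/9 ≈ 1.1111)
V(Z) = 0
p = 2 (p = 2 + 0 = 2)
u(M) = -½ (u(M) = 2/(-4) = 2*(-¼) = -½)
(Y*(-36))*((-6 - 12) + u(-1)) = ((10/9)*(-36))*((-6 - 12) - ½) = -40*(-18 - ½) = -40*(-37/2) = 740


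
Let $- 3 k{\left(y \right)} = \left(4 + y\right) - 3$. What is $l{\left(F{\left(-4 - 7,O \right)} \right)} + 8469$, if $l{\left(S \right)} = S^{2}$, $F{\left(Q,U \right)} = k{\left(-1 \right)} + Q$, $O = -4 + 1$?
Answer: $8590$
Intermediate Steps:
$k{\left(y \right)} = - \frac{1}{3} - \frac{y}{3}$ ($k{\left(y \right)} = - \frac{\left(4 + y\right) - 3}{3} = - \frac{1 + y}{3} = - \frac{1}{3} - \frac{y}{3}$)
$O = -3$
$F{\left(Q,U \right)} = Q$ ($F{\left(Q,U \right)} = \left(- \frac{1}{3} - - \frac{1}{3}\right) + Q = \left(- \frac{1}{3} + \frac{1}{3}\right) + Q = 0 + Q = Q$)
$l{\left(F{\left(-4 - 7,O \right)} \right)} + 8469 = \left(-4 - 7\right)^{2} + 8469 = \left(-11\right)^{2} + 8469 = 121 + 8469 = 8590$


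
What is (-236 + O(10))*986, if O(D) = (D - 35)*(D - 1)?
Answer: -454546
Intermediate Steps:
O(D) = (-1 + D)*(-35 + D) (O(D) = (-35 + D)*(-1 + D) = (-1 + D)*(-35 + D))
(-236 + O(10))*986 = (-236 + (35 + 10² - 36*10))*986 = (-236 + (35 + 100 - 360))*986 = (-236 - 225)*986 = -461*986 = -454546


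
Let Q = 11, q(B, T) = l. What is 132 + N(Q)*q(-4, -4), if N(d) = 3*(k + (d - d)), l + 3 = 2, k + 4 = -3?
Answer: 153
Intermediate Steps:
k = -7 (k = -4 - 3 = -7)
l = -1 (l = -3 + 2 = -1)
q(B, T) = -1
N(d) = -21 (N(d) = 3*(-7 + (d - d)) = 3*(-7 + 0) = 3*(-7) = -21)
132 + N(Q)*q(-4, -4) = 132 - 21*(-1) = 132 + 21 = 153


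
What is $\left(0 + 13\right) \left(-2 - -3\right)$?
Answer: $13$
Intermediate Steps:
$\left(0 + 13\right) \left(-2 - -3\right) = 13 \left(-2 + 3\right) = 13 \cdot 1 = 13$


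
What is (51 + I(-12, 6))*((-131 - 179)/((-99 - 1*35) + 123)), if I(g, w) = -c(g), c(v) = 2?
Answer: 15190/11 ≈ 1380.9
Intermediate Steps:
I(g, w) = -2 (I(g, w) = -1*2 = -2)
(51 + I(-12, 6))*((-131 - 179)/((-99 - 1*35) + 123)) = (51 - 2)*((-131 - 179)/((-99 - 1*35) + 123)) = 49*(-310/((-99 - 35) + 123)) = 49*(-310/(-134 + 123)) = 49*(-310/(-11)) = 49*(-310*(-1/11)) = 49*(310/11) = 15190/11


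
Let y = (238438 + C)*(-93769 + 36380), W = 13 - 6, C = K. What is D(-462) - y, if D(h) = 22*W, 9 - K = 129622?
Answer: 6245358079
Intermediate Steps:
K = -129613 (K = 9 - 1*129622 = 9 - 129622 = -129613)
C = -129613
W = 7
y = -6245357925 (y = (238438 - 129613)*(-93769 + 36380) = 108825*(-57389) = -6245357925)
D(h) = 154 (D(h) = 22*7 = 154)
D(-462) - y = 154 - 1*(-6245357925) = 154 + 6245357925 = 6245358079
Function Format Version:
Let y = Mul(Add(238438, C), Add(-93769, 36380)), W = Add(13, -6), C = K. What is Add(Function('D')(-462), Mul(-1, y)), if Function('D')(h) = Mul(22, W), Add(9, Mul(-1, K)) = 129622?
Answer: 6245358079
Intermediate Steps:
K = -129613 (K = Add(9, Mul(-1, 129622)) = Add(9, -129622) = -129613)
C = -129613
W = 7
y = -6245357925 (y = Mul(Add(238438, -129613), Add(-93769, 36380)) = Mul(108825, -57389) = -6245357925)
Function('D')(h) = 154 (Function('D')(h) = Mul(22, 7) = 154)
Add(Function('D')(-462), Mul(-1, y)) = Add(154, Mul(-1, -6245357925)) = Add(154, 6245357925) = 6245358079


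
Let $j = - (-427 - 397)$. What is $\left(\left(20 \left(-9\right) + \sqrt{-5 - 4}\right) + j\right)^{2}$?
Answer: $414727 + 3864 i \approx 4.1473 \cdot 10^{5} + 3864.0 i$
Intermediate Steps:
$j = 824$ ($j = \left(-1\right) \left(-824\right) = 824$)
$\left(\left(20 \left(-9\right) + \sqrt{-5 - 4}\right) + j\right)^{2} = \left(\left(20 \left(-9\right) + \sqrt{-5 - 4}\right) + 824\right)^{2} = \left(\left(-180 + \sqrt{-9}\right) + 824\right)^{2} = \left(\left(-180 + 3 i\right) + 824\right)^{2} = \left(644 + 3 i\right)^{2}$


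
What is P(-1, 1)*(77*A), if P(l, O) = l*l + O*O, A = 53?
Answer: 8162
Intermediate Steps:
P(l, O) = O² + l² (P(l, O) = l² + O² = O² + l²)
P(-1, 1)*(77*A) = (1² + (-1)²)*(77*53) = (1 + 1)*4081 = 2*4081 = 8162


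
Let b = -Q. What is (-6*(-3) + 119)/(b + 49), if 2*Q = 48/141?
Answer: 6439/2295 ≈ 2.8057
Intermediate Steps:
Q = 8/47 (Q = (48/141)/2 = (48*(1/141))/2 = (1/2)*(16/47) = 8/47 ≈ 0.17021)
b = -8/47 (b = -1*8/47 = -8/47 ≈ -0.17021)
(-6*(-3) + 119)/(b + 49) = (-6*(-3) + 119)/(-8/47 + 49) = (18 + 119)/(2295/47) = 137*(47/2295) = 6439/2295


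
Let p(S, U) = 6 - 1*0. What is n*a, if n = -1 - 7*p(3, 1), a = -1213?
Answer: 52159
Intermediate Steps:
p(S, U) = 6 (p(S, U) = 6 + 0 = 6)
n = -43 (n = -1 - 7*6 = -1 - 42 = -43)
n*a = -43*(-1213) = 52159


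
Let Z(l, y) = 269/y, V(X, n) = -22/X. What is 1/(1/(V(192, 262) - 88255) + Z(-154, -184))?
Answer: -1558938344/2279117743 ≈ -0.68401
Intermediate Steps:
1/(1/(V(192, 262) - 88255) + Z(-154, -184)) = 1/(1/(-22/192 - 88255) + 269/(-184)) = 1/(1/(-22*1/192 - 88255) + 269*(-1/184)) = 1/(1/(-11/96 - 88255) - 269/184) = 1/(1/(-8472491/96) - 269/184) = 1/(-96/8472491 - 269/184) = 1/(-2279117743/1558938344) = -1558938344/2279117743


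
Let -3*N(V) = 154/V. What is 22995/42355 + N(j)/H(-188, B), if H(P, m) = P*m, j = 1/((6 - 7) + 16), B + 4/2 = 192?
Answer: 17079895/30258412 ≈ 0.56447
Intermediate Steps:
B = 190 (B = -2 + 192 = 190)
j = 1/15 (j = 1/(-1 + 16) = 1/15 ≈ 0.066667)
N(V) = -154/(3*V)
22995/42355 + N(j)/H(-188, B) = 22995/42355 + (-154/(3*1/15))/((-188*190)) = 22995*(1/42355) - 154/3*15/(-35720) = 4599/8471 - 770*(-1/35720) = 4599/8471 + 77/3572 = 17079895/30258412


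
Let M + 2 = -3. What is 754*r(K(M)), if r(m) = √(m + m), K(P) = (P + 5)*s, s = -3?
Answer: 0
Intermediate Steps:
M = -5 (M = -2 - 3 = -5)
K(P) = -15 - 3*P (K(P) = (P + 5)*(-3) = (5 + P)*(-3) = -15 - 3*P)
r(m) = √2*√m (r(m) = √(2*m) = √2*√m)
754*r(K(M)) = 754*(√2*√(-15 - 3*(-5))) = 754*(√2*√(-15 + 15)) = 754*(√2*√0) = 754*(√2*0) = 754*0 = 0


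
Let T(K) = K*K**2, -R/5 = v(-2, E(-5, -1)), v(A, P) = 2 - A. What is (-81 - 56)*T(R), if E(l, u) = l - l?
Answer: 1096000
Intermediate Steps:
E(l, u) = 0
R = -20 (R = -5*(2 - 1*(-2)) = -5*(2 + 2) = -5*4 = -20)
T(K) = K**3
(-81 - 56)*T(R) = (-81 - 56)*(-20)**3 = -137*(-8000) = 1096000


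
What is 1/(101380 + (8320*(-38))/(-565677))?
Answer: 565677/57348650420 ≈ 9.8638e-6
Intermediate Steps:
1/(101380 + (8320*(-38))/(-565677)) = 1/(101380 - 316160*(-1/565677)) = 1/(101380 + 316160/565677) = 1/(57348650420/565677) = 565677/57348650420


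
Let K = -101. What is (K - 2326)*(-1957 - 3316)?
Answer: 12797571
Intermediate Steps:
(K - 2326)*(-1957 - 3316) = (-101 - 2326)*(-1957 - 3316) = -2427*(-5273) = 12797571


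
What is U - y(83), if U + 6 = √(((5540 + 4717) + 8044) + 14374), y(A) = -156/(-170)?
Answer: -588/85 + 5*√1307 ≈ 173.84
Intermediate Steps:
y(A) = 78/85 (y(A) = -156*(-1/170) = 78/85)
U = -6 + 5*√1307 (U = -6 + √(((5540 + 4717) + 8044) + 14374) = -6 + √((10257 + 8044) + 14374) = -6 + √(18301 + 14374) = -6 + √32675 = -6 + 5*√1307 ≈ 174.76)
U - y(83) = (-6 + 5*√1307) - 1*78/85 = (-6 + 5*√1307) - 78/85 = -588/85 + 5*√1307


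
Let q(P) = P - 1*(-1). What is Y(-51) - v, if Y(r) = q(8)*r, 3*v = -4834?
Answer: 3457/3 ≈ 1152.3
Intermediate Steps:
q(P) = 1 + P (q(P) = P + 1 = 1 + P)
v = -4834/3 (v = (⅓)*(-4834) = -4834/3 ≈ -1611.3)
Y(r) = 9*r (Y(r) = (1 + 8)*r = 9*r)
Y(-51) - v = 9*(-51) - 1*(-4834/3) = -459 + 4834/3 = 3457/3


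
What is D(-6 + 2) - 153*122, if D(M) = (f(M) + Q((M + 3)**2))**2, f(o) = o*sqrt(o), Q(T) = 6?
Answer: -18694 - 96*I ≈ -18694.0 - 96.0*I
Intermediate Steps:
f(o) = o**(3/2)
D(M) = (6 + M**(3/2))**2 (D(M) = (M**(3/2) + 6)**2 = (6 + M**(3/2))**2)
D(-6 + 2) - 153*122 = (6 + (-6 + 2)**(3/2))**2 - 153*122 = (6 + (-4)**(3/2))**2 - 18666 = (6 - 8*I)**2 - 18666 = -18666 + (6 - 8*I)**2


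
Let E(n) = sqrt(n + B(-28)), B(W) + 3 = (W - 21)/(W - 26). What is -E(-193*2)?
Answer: -I*sqrt(125742)/18 ≈ -19.7*I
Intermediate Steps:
B(W) = -3 + (-21 + W)/(-26 + W) (B(W) = -3 + (W - 21)/(W - 26) = -3 + (-21 + W)/(-26 + W))
E(n) = sqrt(-113/54 + n) (E(n) = sqrt(n + (57 - 2*(-28))/(-26 - 28)) = sqrt(n + (57 + 56)/(-54)) = sqrt(n - 1/54*113) = sqrt(n - 113/54) = sqrt(-113/54 + n))
-E(-193*2) = -sqrt(-678 + 324*(-193*2))/18 = -sqrt(-678 + 324*(-386))/18 = -sqrt(-678 - 125064)/18 = -sqrt(-125742)/18 = -I*sqrt(125742)/18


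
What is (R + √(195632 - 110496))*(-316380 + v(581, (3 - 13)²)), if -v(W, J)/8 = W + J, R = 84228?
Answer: -27106928784 - 1287312*√5321 ≈ -2.7201e+10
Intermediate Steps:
v(W, J) = -8*J - 8*W (v(W, J) = -8*(W + J) = -8*(J + W) = -8*J - 8*W)
(R + √(195632 - 110496))*(-316380 + v(581, (3 - 13)²)) = (84228 + √(195632 - 110496))*(-316380 + (-8*(3 - 13)² - 8*581)) = (84228 + √85136)*(-316380 + (-8*(-10)² - 4648)) = (84228 + 4*√5321)*(-316380 + (-8*100 - 4648)) = (84228 + 4*√5321)*(-316380 + (-800 - 4648)) = (84228 + 4*√5321)*(-316380 - 5448) = (84228 + 4*√5321)*(-321828) = -27106928784 - 1287312*√5321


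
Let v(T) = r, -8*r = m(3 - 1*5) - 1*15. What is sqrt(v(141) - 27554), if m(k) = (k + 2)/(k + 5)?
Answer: I*sqrt(440834)/4 ≈ 165.99*I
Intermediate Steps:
m(k) = (2 + k)/(5 + k)
r = 15/8 (r = -((2 + (3 - 1*5))/(5 + (3 - 1*5)) - 1*15)/8 = -((2 + (3 - 5))/(5 + (3 - 5)) - 15)/8 = -((2 - 2)/(5 - 2) - 15)/8 = -(0/3 - 15)/8 = -((1/3)*0 - 15)/8 = -(0 - 15)/8 = -1/8*(-15) = 15/8 ≈ 1.8750)
v(T) = 15/8
sqrt(v(141) - 27554) = sqrt(15/8 - 27554) = sqrt(-220417/8) = I*sqrt(440834)/4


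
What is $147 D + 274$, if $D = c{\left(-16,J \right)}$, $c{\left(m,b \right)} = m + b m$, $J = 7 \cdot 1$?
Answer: $-18542$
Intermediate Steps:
$J = 7$
$D = -128$ ($D = - 16 \left(1 + 7\right) = \left(-16\right) 8 = -128$)
$147 D + 274 = 147 \left(-128\right) + 274 = -18816 + 274 = -18542$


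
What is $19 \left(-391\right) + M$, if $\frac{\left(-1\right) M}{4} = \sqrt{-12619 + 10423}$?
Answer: $-7429 - 24 i \sqrt{61} \approx -7429.0 - 187.45 i$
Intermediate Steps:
$M = - 24 i \sqrt{61}$ ($M = - 4 \sqrt{-12619 + 10423} = - 4 \sqrt{-2196} = - 4 \cdot 6 i \sqrt{61} = - 24 i \sqrt{61} \approx - 187.45 i$)
$19 \left(-391\right) + M = 19 \left(-391\right) - 24 i \sqrt{61} = -7429 - 24 i \sqrt{61}$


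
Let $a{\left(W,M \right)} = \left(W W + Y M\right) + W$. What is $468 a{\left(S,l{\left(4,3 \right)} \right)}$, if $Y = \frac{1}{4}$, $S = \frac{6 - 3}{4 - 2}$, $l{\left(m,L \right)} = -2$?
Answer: $1521$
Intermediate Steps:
$S = \frac{3}{2} \approx 1.5$
$Y = \frac{1}{4} \approx 0.25$
$a{\left(W,M \right)} = W + W^{2} + \frac{M}{4}$ ($a{\left(W,M \right)} = \left(W W + \frac{M}{4}\right) + W = \left(W^{2} + \frac{M}{4}\right) + W = W + W^{2} + \frac{M}{4}$)
$468 a{\left(S,l{\left(4,3 \right)} \right)} = 468 \left(\frac{3}{2} + \left(\frac{3}{2}\right)^{2} + \frac{1}{4} \left(-2\right)\right) = 468 \left(\frac{3}{2} + \frac{9}{4} - \frac{1}{2}\right) = 468 \cdot \frac{13}{4} = 1521$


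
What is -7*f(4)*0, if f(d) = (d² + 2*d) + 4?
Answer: 0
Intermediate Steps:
f(d) = 4 + d² + 2*d
-7*f(4)*0 = -7*(4 + 4² + 2*4)*0 = -7*(4 + 16 + 8)*0 = -7*28*0 = -196*0 = 0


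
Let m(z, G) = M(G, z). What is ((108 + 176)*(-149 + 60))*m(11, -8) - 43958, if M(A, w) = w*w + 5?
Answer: -3228734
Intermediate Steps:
M(A, w) = 5 + w² (M(A, w) = w² + 5 = 5 + w²)
m(z, G) = 5 + z²
((108 + 176)*(-149 + 60))*m(11, -8) - 43958 = ((108 + 176)*(-149 + 60))*(5 + 11²) - 43958 = (284*(-89))*(5 + 121) - 43958 = -25276*126 - 43958 = -3184776 - 43958 = -3228734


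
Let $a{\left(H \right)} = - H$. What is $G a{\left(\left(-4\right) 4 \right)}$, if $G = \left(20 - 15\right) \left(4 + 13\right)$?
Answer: $1360$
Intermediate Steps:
$G = 85$ ($G = 5 \cdot 17 = 85$)
$G a{\left(\left(-4\right) 4 \right)} = 85 \left(- \left(-4\right) 4\right) = 85 \left(\left(-1\right) \left(-16\right)\right) = 85 \cdot 16 = 1360$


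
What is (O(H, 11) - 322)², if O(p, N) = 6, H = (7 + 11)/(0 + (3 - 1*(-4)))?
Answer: 99856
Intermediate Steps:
H = 18/7 (H = 18/(0 + (3 + 4)) = 18/(0 + 7) = 18/7 ≈ 2.5714)
(O(H, 11) - 322)² = (6 - 322)² = (-316)² = 99856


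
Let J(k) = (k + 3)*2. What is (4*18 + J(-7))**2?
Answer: 4096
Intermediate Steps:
J(k) = 6 + 2*k (J(k) = (3 + k)*2 = 6 + 2*k)
(4*18 + J(-7))**2 = (4*18 + (6 + 2*(-7)))**2 = (72 + (6 - 14))**2 = (72 - 8)**2 = 64**2 = 4096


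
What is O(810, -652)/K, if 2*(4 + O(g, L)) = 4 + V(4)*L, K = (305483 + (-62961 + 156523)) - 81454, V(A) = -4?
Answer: 1302/317591 ≈ 0.0040996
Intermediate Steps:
K = 317591 (K = (305483 + 93562) - 81454 = 399045 - 81454 = 317591)
O(g, L) = -2 - 2*L (O(g, L) = -4 + (4 - 4*L)/2 = -4 + (2 - 2*L) = -2 - 2*L)
O(810, -652)/K = (-2 - 2*(-652))/317591 = (-2 + 1304)*(1/317591) = 1302*(1/317591) = 1302/317591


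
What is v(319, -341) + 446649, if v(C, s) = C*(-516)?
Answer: 282045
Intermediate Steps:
v(C, s) = -516*C
v(319, -341) + 446649 = -516*319 + 446649 = -164604 + 446649 = 282045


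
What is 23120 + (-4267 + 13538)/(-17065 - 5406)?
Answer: 519520249/22471 ≈ 23120.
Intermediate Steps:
23120 + (-4267 + 13538)/(-17065 - 5406) = 23120 + 9271/(-22471) = 23120 + 9271*(-1/22471) = 23120 - 9271/22471 = 519520249/22471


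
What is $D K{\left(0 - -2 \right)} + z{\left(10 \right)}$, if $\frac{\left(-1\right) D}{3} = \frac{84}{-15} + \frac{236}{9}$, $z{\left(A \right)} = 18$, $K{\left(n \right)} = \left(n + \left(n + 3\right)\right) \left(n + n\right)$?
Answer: $- \frac{25714}{15} \approx -1714.3$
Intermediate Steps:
$K{\left(n \right)} = 2 n \left(3 + 2 n\right)$ ($K{\left(n \right)} = \left(n + \left(3 + n\right)\right) 2 n = \left(3 + 2 n\right) 2 n = 2 n \left(3 + 2 n\right)$)
$D = - \frac{928}{15}$ ($D = - 3 \left(\frac{84}{-15} + \frac{236}{9}\right) = - 3 \left(84 \left(- \frac{1}{15}\right) + 236 \cdot \frac{1}{9}\right) = - 3 \left(- \frac{28}{5} + \frac{236}{9}\right) = \left(-3\right) \frac{928}{45} = - \frac{928}{15} \approx -61.867$)
$D K{\left(0 - -2 \right)} + z{\left(10 \right)} = - \frac{928 \cdot 2 \left(0 - -2\right) \left(3 + 2 \left(0 - -2\right)\right)}{15} + 18 = - \frac{928 \cdot 2 \left(0 + 2\right) \left(3 + 2 \left(0 + 2\right)\right)}{15} + 18 = - \frac{928 \cdot 2 \cdot 2 \left(3 + 2 \cdot 2\right)}{15} + 18 = - \frac{928 \cdot 2 \cdot 2 \left(3 + 4\right)}{15} + 18 = - \frac{928 \cdot 2 \cdot 2 \cdot 7}{15} + 18 = \left(- \frac{928}{15}\right) 28 + 18 = - \frac{25984}{15} + 18 = - \frac{25714}{15}$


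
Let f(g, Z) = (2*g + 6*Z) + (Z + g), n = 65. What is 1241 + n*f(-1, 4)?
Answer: 2866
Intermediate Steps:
f(g, Z) = 3*g + 7*Z
1241 + n*f(-1, 4) = 1241 + 65*(3*(-1) + 7*4) = 1241 + 65*(-3 + 28) = 1241 + 65*25 = 1241 + 1625 = 2866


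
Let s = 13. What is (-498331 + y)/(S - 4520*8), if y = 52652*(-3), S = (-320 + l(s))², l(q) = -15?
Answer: -656287/76065 ≈ -8.6280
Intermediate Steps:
S = 112225 (S = (-320 - 15)² = (-335)² = 112225)
y = -157956
(-498331 + y)/(S - 4520*8) = (-498331 - 157956)/(112225 - 4520*8) = -656287/(112225 - 36160) = -656287/76065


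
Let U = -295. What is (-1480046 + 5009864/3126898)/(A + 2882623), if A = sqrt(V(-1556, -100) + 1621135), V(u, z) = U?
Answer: -6670314482747512806/12991500946177647761 + 4627947867444*sqrt(405210)/12991500946177647761 ≈ -0.51321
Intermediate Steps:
V(u, z) = -295
A = 2*sqrt(405210) (A = sqrt(-295 + 1621135) = sqrt(1620840) = 2*sqrt(405210) ≈ 1273.1)
(-1480046 + 5009864/3126898)/(A + 2882623) = (-1480046 + 5009864/3126898)/(2*sqrt(405210) + 2882623) = (-1480046 + 5009864*(1/3126898))/(2882623 + 2*sqrt(405210)) = (-1480046 + 2504932/1563449)/(2882623 + 2*sqrt(405210)) = -2313973933722/(1563449*(2882623 + 2*sqrt(405210)))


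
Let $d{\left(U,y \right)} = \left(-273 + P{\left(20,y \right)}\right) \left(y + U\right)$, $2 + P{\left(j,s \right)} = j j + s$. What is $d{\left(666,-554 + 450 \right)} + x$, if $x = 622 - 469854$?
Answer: $-457430$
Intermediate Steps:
$P{\left(j,s \right)} = -2 + s + j^{2}$ ($P{\left(j,s \right)} = -2 + \left(j j + s\right) = -2 + \left(j^{2} + s\right) = -2 + \left(s + j^{2}\right) = -2 + s + j^{2}$)
$x = -469232$ ($x = 622 - 469854 = -469232$)
$d{\left(U,y \right)} = \left(125 + y\right) \left(U + y\right)$ ($d{\left(U,y \right)} = \left(-273 + \left(-2 + y + 20^{2}\right)\right) \left(y + U\right) = \left(-273 + \left(-2 + y + 400\right)\right) \left(U + y\right) = \left(-273 + \left(398 + y\right)\right) \left(U + y\right) = \left(125 + y\right) \left(U + y\right)$)
$d{\left(666,-554 + 450 \right)} + x = \left(\left(-554 + 450\right)^{2} + 125 \cdot 666 + 125 \left(-554 + 450\right) + 666 \left(-554 + 450\right)\right) - 469232 = \left(\left(-104\right)^{2} + 83250 + 125 \left(-104\right) + 666 \left(-104\right)\right) - 469232 = \left(10816 + 83250 - 13000 - 69264\right) - 469232 = 11802 - 469232 = -457430$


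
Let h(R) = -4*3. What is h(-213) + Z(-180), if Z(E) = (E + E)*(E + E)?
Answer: 129588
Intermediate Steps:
h(R) = -12
Z(E) = 4*E² (Z(E) = (2*E)*(2*E) = 4*E²)
h(-213) + Z(-180) = -12 + 4*(-180)² = -12 + 4*32400 = -12 + 129600 = 129588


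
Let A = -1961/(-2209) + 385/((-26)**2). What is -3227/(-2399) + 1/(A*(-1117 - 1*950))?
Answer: 1116266622061/830054141541 ≈ 1.3448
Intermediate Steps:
A = 2176101/1493284 (A = -1961*(-1/2209) + 385/676 = 1961/2209 + 385*(1/676) = 1961/2209 + 385/676 = 2176101/1493284 ≈ 1.4573)
-3227/(-2399) + 1/(A*(-1117 - 1*950)) = -3227/(-2399) + 1/((2176101/1493284)*(-1117 - 1*950)) = -3227*(-1/2399) + 1493284/(2176101*(-1117 - 950)) = 3227/2399 + (1493284/2176101)/(-2067) = 3227/2399 + (1493284/2176101)*(-1/2067) = 3227/2399 - 114868/346000059 = 1116266622061/830054141541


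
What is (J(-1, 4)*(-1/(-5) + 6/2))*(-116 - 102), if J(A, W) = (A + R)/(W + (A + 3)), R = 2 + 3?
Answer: -6976/15 ≈ -465.07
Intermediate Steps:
R = 5
J(A, W) = (5 + A)/(3 + A + W) (J(A, W) = (A + 5)/(W + (A + 3)) = (5 + A)/(W + (3 + A)) = (5 + A)/(3 + A + W))
(J(-1, 4)*(-1/(-5) + 6/2))*(-116 - 102) = (((5 - 1)/(3 - 1 + 4))*(-1/(-5) + 6/2))*(-116 - 102) = ((4/6)*(-1*(-⅕) + 6*(½)))*(-218) = (((⅙)*4)*(⅕ + 3))*(-218) = ((⅔)*(16/5))*(-218) = (32/15)*(-218) = -6976/15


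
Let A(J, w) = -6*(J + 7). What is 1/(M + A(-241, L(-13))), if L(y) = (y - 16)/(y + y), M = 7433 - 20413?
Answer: -1/11576 ≈ -8.6386e-5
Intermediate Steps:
M = -12980
L(y) = (-16 + y)/(2*y) (L(y) = (-16 + y)/((2*y)) = (-16 + y)*(1/(2*y)) = (-16 + y)/(2*y))
A(J, w) = -42 - 6*J (A(J, w) = -6*(7 + J) = -42 - 6*J)
1/(M + A(-241, L(-13))) = 1/(-12980 + (-42 - 6*(-241))) = 1/(-12980 + (-42 + 1446)) = 1/(-12980 + 1404) = 1/(-11576) = -1/11576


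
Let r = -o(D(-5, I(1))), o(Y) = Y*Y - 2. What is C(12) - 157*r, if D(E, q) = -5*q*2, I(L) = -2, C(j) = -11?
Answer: 62475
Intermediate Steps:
D(E, q) = -10*q
o(Y) = -2 + Y**2 (o(Y) = Y**2 - 2 = -2 + Y**2)
r = -398 (r = -(-2 + (-10*(-2))**2) = -(-2 + 20**2) = -(-2 + 400) = -1*398 = -398)
C(12) - 157*r = -11 - 157*(-398) = -11 + 62486 = 62475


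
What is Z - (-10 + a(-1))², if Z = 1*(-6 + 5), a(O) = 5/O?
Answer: -226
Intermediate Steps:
Z = -1 (Z = 1*(-1) = -1)
Z - (-10 + a(-1))² = -1 - (-10 + 5/(-1))² = -1 - (-10 + 5*(-1))² = -1 - (-10 - 5)² = -1 - 1*(-15)² = -1 - 1*225 = -1 - 225 = -226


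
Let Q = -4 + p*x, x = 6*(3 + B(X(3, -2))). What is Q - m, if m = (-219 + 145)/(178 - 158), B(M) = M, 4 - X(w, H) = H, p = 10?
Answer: 5397/10 ≈ 539.70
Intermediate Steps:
X(w, H) = 4 - H
x = 54 (x = 6*(3 + (4 - 1*(-2))) = 6*(3 + (4 + 2)) = 6*(3 + 6) = 6*9 = 54)
m = -37/10 (m = -74/20 = -74*1/20 = -37/10 ≈ -3.7000)
Q = 536 (Q = -4 + 10*54 = -4 + 540 = 536)
Q - m = 536 - 1*(-37/10) = 536 + 37/10 = 5397/10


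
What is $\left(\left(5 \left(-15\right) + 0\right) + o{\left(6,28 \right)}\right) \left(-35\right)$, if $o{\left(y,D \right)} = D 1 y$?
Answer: $-3255$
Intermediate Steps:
$o{\left(y,D \right)} = D y$
$\left(\left(5 \left(-15\right) + 0\right) + o{\left(6,28 \right)}\right) \left(-35\right) = \left(\left(5 \left(-15\right) + 0\right) + 28 \cdot 6\right) \left(-35\right) = \left(\left(-75 + 0\right) + 168\right) \left(-35\right) = \left(-75 + 168\right) \left(-35\right) = 93 \left(-35\right) = -3255$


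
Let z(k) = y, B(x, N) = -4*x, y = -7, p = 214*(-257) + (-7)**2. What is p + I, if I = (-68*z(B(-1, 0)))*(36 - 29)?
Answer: -51617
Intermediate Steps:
p = -54949 (p = -54998 + 49 = -54949)
z(k) = -7
I = 3332 (I = (-68*(-7))*(36 - 29) = 476*7 = 3332)
p + I = -54949 + 3332 = -51617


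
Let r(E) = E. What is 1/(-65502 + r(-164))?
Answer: -1/65666 ≈ -1.5229e-5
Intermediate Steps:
1/(-65502 + r(-164)) = 1/(-65502 - 164) = 1/(-65666) = -1/65666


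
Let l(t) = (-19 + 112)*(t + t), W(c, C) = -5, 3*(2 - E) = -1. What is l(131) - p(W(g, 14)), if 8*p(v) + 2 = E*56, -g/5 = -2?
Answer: 292199/12 ≈ 24350.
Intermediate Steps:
g = 10 (g = -5*(-2) = 10)
E = 7/3 (E = 2 - ⅓*(-1) = 2 + ⅓ = 7/3 ≈ 2.3333)
l(t) = 186*t (l(t) = 93*(2*t) = 186*t)
p(v) = 193/12 (p(v) = -¼ + ((7/3)*56)/8 = -¼ + (⅛)*(392/3) = -¼ + 49/3 = 193/12)
l(131) - p(W(g, 14)) = 186*131 - 1*193/12 = 24366 - 193/12 = 292199/12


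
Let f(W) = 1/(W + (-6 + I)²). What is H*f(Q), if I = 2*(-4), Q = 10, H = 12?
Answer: 6/103 ≈ 0.058252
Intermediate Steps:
I = -8
f(W) = 1/(196 + W) (f(W) = 1/(W + (-6 - 8)²) = 1/(W + (-14)²) = 1/(W + 196) = 1/(196 + W))
H*f(Q) = 12/(196 + 10) = 12/206 = 12*(1/206) = 6/103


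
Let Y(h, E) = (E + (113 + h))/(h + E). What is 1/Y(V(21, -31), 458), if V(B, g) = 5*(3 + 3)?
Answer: 488/601 ≈ 0.81198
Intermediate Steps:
V(B, g) = 30 (V(B, g) = 5*6 = 30)
Y(h, E) = (113 + E + h)/(E + h)
1/Y(V(21, -31), 458) = 1/((113 + 458 + 30)/(458 + 30)) = 1/(601/488) = 488/601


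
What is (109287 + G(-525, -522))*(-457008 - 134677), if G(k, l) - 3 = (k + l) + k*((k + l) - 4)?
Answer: -390522750330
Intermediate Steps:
G(k, l) = 3 + k + l + k*(-4 + k + l) (G(k, l) = 3 + ((k + l) + k*((k + l) - 4)) = 3 + ((k + l) + k*(-4 + k + l)) = 3 + (k + l + k*(-4 + k + l)) = 3 + k + l + k*(-4 + k + l))
(109287 + G(-525, -522))*(-457008 - 134677) = (109287 + (3 - 522 + (-525)² - 3*(-525) - 525*(-522)))*(-457008 - 134677) = (109287 + (3 - 522 + 275625 + 1575 + 274050))*(-591685) = (109287 + 550731)*(-591685) = 660018*(-591685) = -390522750330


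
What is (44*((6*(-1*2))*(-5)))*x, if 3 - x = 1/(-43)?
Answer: 343200/43 ≈ 7981.4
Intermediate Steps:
x = 130/43 (x = 3 - 1/(-43) = 3 - 1*(-1/43) = 3 + 1/43 = 130/43 ≈ 3.0233)
(44*((6*(-1*2))*(-5)))*x = (44*((6*(-1*2))*(-5)))*(130/43) = (44*((6*(-2))*(-5)))*(130/43) = (44*(-12*(-5)))*(130/43) = (44*60)*(130/43) = 2640*(130/43) = 343200/43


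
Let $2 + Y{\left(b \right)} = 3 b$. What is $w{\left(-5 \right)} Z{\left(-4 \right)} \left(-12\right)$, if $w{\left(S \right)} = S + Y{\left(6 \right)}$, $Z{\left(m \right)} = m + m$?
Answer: $1056$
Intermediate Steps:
$Z{\left(m \right)} = 2 m$
$Y{\left(b \right)} = -2 + 3 b$
$w{\left(S \right)} = 16 + S$ ($w{\left(S \right)} = S + \left(-2 + 3 \cdot 6\right) = S + \left(-2 + 18\right) = S + 16 = 16 + S$)
$w{\left(-5 \right)} Z{\left(-4 \right)} \left(-12\right) = \left(16 - 5\right) 2 \left(-4\right) \left(-12\right) = 11 \left(-8\right) \left(-12\right) = \left(-88\right) \left(-12\right) = 1056$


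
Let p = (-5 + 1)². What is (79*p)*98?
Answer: 123872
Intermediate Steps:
p = 16 (p = (-4)² = 16)
(79*p)*98 = (79*16)*98 = 1264*98 = 123872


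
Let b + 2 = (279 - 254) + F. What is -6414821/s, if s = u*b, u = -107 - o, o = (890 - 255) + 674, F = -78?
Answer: -6414821/77880 ≈ -82.368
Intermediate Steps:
b = -55 (b = -2 + ((279 - 254) - 78) = -2 + (25 - 78) = -2 - 53 = -55)
o = 1309 (o = 635 + 674 = 1309)
u = -1416 (u = -107 - 1*1309 = -107 - 1309 = -1416)
s = 77880 (s = -1416*(-55) = 77880)
-6414821/s = -6414821/77880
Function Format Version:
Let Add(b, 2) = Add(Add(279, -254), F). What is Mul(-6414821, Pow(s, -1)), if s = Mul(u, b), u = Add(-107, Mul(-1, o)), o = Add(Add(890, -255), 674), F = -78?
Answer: Rational(-6414821, 77880) ≈ -82.368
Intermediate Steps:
b = -55 (b = Add(-2, Add(Add(279, -254), -78)) = Add(-2, Add(25, -78)) = Add(-2, -53) = -55)
o = 1309 (o = Add(635, 674) = 1309)
u = -1416 (u = Add(-107, Mul(-1, 1309)) = Add(-107, -1309) = -1416)
s = 77880 (s = Mul(-1416, -55) = 77880)
Mul(-6414821, Pow(s, -1)) = Mul(-6414821, Pow(77880, -1)) = Mul(-6414821, Rational(1, 77880)) = Rational(-6414821, 77880)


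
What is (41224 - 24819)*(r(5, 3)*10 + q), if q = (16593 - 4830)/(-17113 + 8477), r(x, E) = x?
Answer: 405335705/508 ≈ 7.9791e+5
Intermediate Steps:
q = -11763/8636 (q = 11763/(-8636) = 11763*(-1/8636) = -11763/8636 ≈ -1.3621)
(41224 - 24819)*(r(5, 3)*10 + q) = (41224 - 24819)*(5*10 - 11763/8636) = 16405*(50 - 11763/8636) = 16405*(420037/8636) = 405335705/508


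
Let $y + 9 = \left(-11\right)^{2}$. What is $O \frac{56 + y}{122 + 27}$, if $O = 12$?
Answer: $\frac{2016}{149} \approx 13.53$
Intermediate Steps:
$y = 112$ ($y = -9 + \left(-11\right)^{2} = -9 + 121 = 112$)
$O \frac{56 + y}{122 + 27} = 12 \frac{56 + 112}{122 + 27} = 12 \cdot \frac{168}{149} = \frac{2016}{149}$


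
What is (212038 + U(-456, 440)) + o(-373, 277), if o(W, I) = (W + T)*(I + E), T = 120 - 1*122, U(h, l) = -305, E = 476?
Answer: -70642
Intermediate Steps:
T = -2 (T = 120 - 122 = -2)
o(W, I) = (-2 + W)*(476 + I) (o(W, I) = (W - 2)*(I + 476) = (-2 + W)*(476 + I))
(212038 + U(-456, 440)) + o(-373, 277) = (212038 - 305) + (-952 - 2*277 + 476*(-373) + 277*(-373)) = 211733 + (-952 - 554 - 177548 - 103321) = 211733 - 282375 = -70642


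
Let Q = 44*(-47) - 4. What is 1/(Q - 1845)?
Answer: -1/3917 ≈ -0.00025530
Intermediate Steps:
Q = -2072 (Q = -2068 - 4 = -2072)
1/(Q - 1845) = 1/(-2072 - 1845) = 1/(-3917) = -1/3917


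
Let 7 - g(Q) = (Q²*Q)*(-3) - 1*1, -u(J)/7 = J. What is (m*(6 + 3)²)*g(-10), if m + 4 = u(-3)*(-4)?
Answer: 21326976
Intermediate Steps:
u(J) = -7*J
m = -88 (m = -4 - 7*(-3)*(-4) = -4 + 21*(-4) = -4 - 84 = -88)
g(Q) = 8 + 3*Q³ (g(Q) = 7 - ((Q²*Q)*(-3) - 1*1) = 7 - (Q³*(-3) - 1) = 7 - (-3*Q³ - 1) = 7 - (-1 - 3*Q³) = 7 + (1 + 3*Q³) = 8 + 3*Q³)
(m*(6 + 3)²)*g(-10) = (-88*(6 + 3)²)*(8 + 3*(-10)³) = (-88*9²)*(8 + 3*(-1000)) = (-88*81)*(8 - 3000) = -7128*(-2992) = 21326976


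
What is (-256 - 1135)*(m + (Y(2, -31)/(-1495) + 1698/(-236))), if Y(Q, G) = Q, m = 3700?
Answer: -69704883463/13570 ≈ -5.1367e+6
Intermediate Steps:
(-256 - 1135)*(m + (Y(2, -31)/(-1495) + 1698/(-236))) = (-256 - 1135)*(3700 + (2/(-1495) + 1698/(-236))) = -1391*(3700 + (2*(-1/1495) + 1698*(-1/236))) = -1391*(3700 + (-2/1495 - 849/118)) = -1391*(3700 - 1269491/176410) = -1391*651447509/176410 = -69704883463/13570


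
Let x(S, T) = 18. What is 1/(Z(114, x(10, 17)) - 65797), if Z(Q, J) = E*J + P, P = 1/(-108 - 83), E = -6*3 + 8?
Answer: -191/12601608 ≈ -1.5157e-5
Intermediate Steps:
E = -10 (E = -18 + 8 = -10)
P = -1/191 (P = 1/(-191) = -1/191 ≈ -0.0052356)
Z(Q, J) = -1/191 - 10*J (Z(Q, J) = -10*J - 1/191 = -1/191 - 10*J)
1/(Z(114, x(10, 17)) - 65797) = 1/((-1/191 - 10*18) - 65797) = 1/((-1/191 - 180) - 65797) = 1/(-34381/191 - 65797) = 1/(-12601608/191) = -191/12601608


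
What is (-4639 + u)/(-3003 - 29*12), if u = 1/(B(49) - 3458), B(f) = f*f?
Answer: 4903424/3542007 ≈ 1.3844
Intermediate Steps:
B(f) = f²
u = -1/1057 (u = 1/(49² - 3458) = 1/(2401 - 3458) = 1/(-1057) = -1/1057 ≈ -0.00094607)
(-4639 + u)/(-3003 - 29*12) = (-4639 - 1/1057)/(-3003 - 29*12) = -4903424/(1057*(-3003 - 348)) = -4903424/1057/(-3351) = -4903424/1057*(-1/3351) = 4903424/3542007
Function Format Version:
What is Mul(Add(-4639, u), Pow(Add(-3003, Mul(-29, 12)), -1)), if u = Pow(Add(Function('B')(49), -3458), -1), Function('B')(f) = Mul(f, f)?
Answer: Rational(4903424, 3542007) ≈ 1.3844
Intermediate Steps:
Function('B')(f) = Pow(f, 2)
u = Rational(-1, 1057) (u = Pow(Add(Pow(49, 2), -3458), -1) = Pow(Add(2401, -3458), -1) = Pow(-1057, -1) = Rational(-1, 1057) ≈ -0.00094607)
Mul(Add(-4639, u), Pow(Add(-3003, Mul(-29, 12)), -1)) = Mul(Add(-4639, Rational(-1, 1057)), Pow(Add(-3003, Mul(-29, 12)), -1)) = Mul(Rational(-4903424, 1057), Pow(Add(-3003, -348), -1)) = Mul(Rational(-4903424, 1057), Pow(-3351, -1)) = Mul(Rational(-4903424, 1057), Rational(-1, 3351)) = Rational(4903424, 3542007)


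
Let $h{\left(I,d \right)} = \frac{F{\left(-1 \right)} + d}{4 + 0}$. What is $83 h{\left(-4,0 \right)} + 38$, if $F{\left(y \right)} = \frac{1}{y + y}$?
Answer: $\frac{221}{8} \approx 27.625$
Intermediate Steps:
$F{\left(y \right)} = \frac{1}{2 y}$
$h{\left(I,d \right)} = - \frac{1}{8} + \frac{d}{4}$ ($h{\left(I,d \right)} = \frac{\frac{1}{2 \left(-1\right)} + d}{4 + 0} = \frac{\frac{1}{2} \left(-1\right) + d}{4} = \left(- \frac{1}{2} + d\right) \frac{1}{4} = - \frac{1}{8} + \frac{d}{4}$)
$83 h{\left(-4,0 \right)} + 38 = 83 \left(- \frac{1}{8} + \frac{1}{4} \cdot 0\right) + 38 = 83 \left(- \frac{1}{8} + 0\right) + 38 = 83 \left(- \frac{1}{8}\right) + 38 = - \frac{83}{8} + 38 = \frac{221}{8}$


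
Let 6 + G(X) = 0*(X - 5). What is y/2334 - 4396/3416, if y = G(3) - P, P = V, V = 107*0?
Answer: -61195/47458 ≈ -1.2895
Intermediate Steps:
G(X) = -6 (G(X) = -6 + 0*(X - 5) = -6 + 0*(-5 + X) = -6 + 0 = -6)
V = 0
P = 0
y = -6 (y = -6 - 1*0 = -6 + 0 = -6)
y/2334 - 4396/3416 = -6/2334 - 4396/3416 = -6*1/2334 - 4396*1/3416 = -1/389 - 157/122 = -61195/47458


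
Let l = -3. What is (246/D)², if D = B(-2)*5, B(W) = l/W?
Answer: 26896/25 ≈ 1075.8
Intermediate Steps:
B(W) = -3/W
D = 15/2 (D = -3/(-2)*5 = -3*(-½)*5 = (3/2)*5 = 15/2 ≈ 7.5000)
(246/D)² = (246/(15/2))² = (246*(2/15))² = (164/5)² = 26896/25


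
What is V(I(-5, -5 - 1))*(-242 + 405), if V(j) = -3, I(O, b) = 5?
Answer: -489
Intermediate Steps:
V(I(-5, -5 - 1))*(-242 + 405) = -3*(-242 + 405) = -3*163 = -489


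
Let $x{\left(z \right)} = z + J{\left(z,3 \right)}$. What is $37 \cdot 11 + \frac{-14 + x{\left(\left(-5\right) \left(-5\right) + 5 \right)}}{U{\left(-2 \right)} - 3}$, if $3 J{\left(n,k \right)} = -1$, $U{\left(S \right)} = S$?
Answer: $\frac{6058}{15} \approx 403.87$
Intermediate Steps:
$J{\left(n,k \right)} = - \frac{1}{3}$ ($J{\left(n,k \right)} = \frac{1}{3} \left(-1\right) = - \frac{1}{3}$)
$x{\left(z \right)} = - \frac{1}{3} + z$ ($x{\left(z \right)} = z - \frac{1}{3} = - \frac{1}{3} + z$)
$37 \cdot 11 + \frac{-14 + x{\left(\left(-5\right) \left(-5\right) + 5 \right)}}{U{\left(-2 \right)} - 3} = 37 \cdot 11 + \frac{-14 + \left(- \frac{1}{3} + \left(\left(-5\right) \left(-5\right) + 5\right)\right)}{-2 - 3} = 407 + \frac{-14 + \left(- \frac{1}{3} + \left(25 + 5\right)\right)}{-5} = 407 + \left(-14 + \left(- \frac{1}{3} + 30\right)\right) \left(- \frac{1}{5}\right) = 407 + \left(-14 + \frac{89}{3}\right) \left(- \frac{1}{5}\right) = 407 + \frac{47}{3} \left(- \frac{1}{5}\right) = 407 - \frac{47}{15} = \frac{6058}{15}$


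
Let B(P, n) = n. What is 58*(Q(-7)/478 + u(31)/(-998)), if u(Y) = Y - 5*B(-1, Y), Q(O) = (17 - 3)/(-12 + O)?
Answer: 16126842/2265959 ≈ 7.1170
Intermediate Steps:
Q(O) = 14/(-12 + O)
u(Y) = -4*Y (u(Y) = Y - 5*Y = -4*Y)
58*(Q(-7)/478 + u(31)/(-998)) = 58*((14/(-12 - 7))/478 - 4*31/(-998)) = 58*((14/(-19))*(1/478) - 124*(-1/998)) = 58*((14*(-1/19))*(1/478) + 62/499) = 58*(-14/19*1/478 + 62/499) = 58*(-7/4541 + 62/499) = 58*(278049/2265959) = 16126842/2265959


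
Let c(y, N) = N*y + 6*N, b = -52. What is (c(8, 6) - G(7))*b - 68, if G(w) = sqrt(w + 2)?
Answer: -4280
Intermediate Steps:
G(w) = sqrt(2 + w)
c(y, N) = 6*N + N*y
(c(8, 6) - G(7))*b - 68 = (6*(6 + 8) - sqrt(2 + 7))*(-52) - 68 = (6*14 - sqrt(9))*(-52) - 68 = (84 - 1*3)*(-52) - 68 = (84 - 3)*(-52) - 68 = 81*(-52) - 68 = -4212 - 68 = -4280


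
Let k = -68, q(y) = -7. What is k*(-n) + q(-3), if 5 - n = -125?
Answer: 8833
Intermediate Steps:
n = 130 (n = 5 - 1*(-125) = 5 + 125 = 130)
k*(-n) + q(-3) = -(-68)*130 - 7 = -68*(-130) - 7 = 8840 - 7 = 8833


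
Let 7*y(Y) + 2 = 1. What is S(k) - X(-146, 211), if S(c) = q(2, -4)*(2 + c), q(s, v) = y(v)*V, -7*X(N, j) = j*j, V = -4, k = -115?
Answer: 44069/7 ≈ 6295.6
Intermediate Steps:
y(Y) = -1/7 (y(Y) = -2/7 + (1/7)*1 = -2/7 + 1/7 = -1/7)
X(N, j) = -j**2/7 (X(N, j) = -j*j/7 = -j**2/7)
q(s, v) = 4/7 (q(s, v) = -1/7*(-4) = 4/7)
S(c) = 8/7 + 4*c/7 (S(c) = 4*(2 + c)/7 = 8/7 + 4*c/7)
S(k) - X(-146, 211) = (8/7 + (4/7)*(-115)) - (-1)*211**2/7 = (8/7 - 460/7) - (-1)*44521/7 = -452/7 - 1*(-44521/7) = -452/7 + 44521/7 = 44069/7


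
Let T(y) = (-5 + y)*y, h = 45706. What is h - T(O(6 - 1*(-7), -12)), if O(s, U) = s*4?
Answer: 43262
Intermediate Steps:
O(s, U) = 4*s
T(y) = y*(-5 + y)
h - T(O(6 - 1*(-7), -12)) = 45706 - 4*(6 - 1*(-7))*(-5 + 4*(6 - 1*(-7))) = 45706 - 4*(6 + 7)*(-5 + 4*(6 + 7)) = 45706 - 4*13*(-5 + 4*13) = 45706 - 52*(-5 + 52) = 45706 - 52*47 = 45706 - 1*2444 = 45706 - 2444 = 43262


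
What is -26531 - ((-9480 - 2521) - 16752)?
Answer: 2222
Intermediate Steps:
-26531 - ((-9480 - 2521) - 16752) = -26531 - (-12001 - 16752) = -26531 - 1*(-28753) = -26531 + 28753 = 2222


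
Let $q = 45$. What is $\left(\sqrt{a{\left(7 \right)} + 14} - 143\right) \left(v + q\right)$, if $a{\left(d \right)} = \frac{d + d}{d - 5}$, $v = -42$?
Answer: $-429 + 3 \sqrt{21} \approx -415.25$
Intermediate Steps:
$a{\left(d \right)} = \frac{2 d}{-5 + d}$
$\left(\sqrt{a{\left(7 \right)} + 14} - 143\right) \left(v + q\right) = \left(\sqrt{2 \cdot 7 \frac{1}{-5 + 7} + 14} - 143\right) \left(-42 + 45\right) = \left(\sqrt{2 \cdot 7 \cdot \frac{1}{2} + 14} - 143\right) 3 = \left(\sqrt{7 + 14} - 143\right) 3 = \left(\sqrt{21} - 143\right) 3 = \left(-143 + \sqrt{21}\right) 3 = -429 + 3 \sqrt{21}$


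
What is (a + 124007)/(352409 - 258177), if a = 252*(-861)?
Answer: -92965/94232 ≈ -0.98655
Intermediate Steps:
a = -216972
(a + 124007)/(352409 - 258177) = (-216972 + 124007)/(352409 - 258177) = -92965/94232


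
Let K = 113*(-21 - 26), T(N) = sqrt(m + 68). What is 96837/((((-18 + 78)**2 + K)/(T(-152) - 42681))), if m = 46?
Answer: 4133099997/1711 - 96837*sqrt(114)/1711 ≈ 2.4150e+6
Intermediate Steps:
T(N) = sqrt(114) (T(N) = sqrt(46 + 68) = sqrt(114))
K = -5311 (K = 113*(-47) = -5311)
96837/((((-18 + 78)**2 + K)/(T(-152) - 42681))) = 96837/((((-18 + 78)**2 - 5311)/(sqrt(114) - 42681))) = 96837/(((60**2 - 5311)/(-42681 + sqrt(114)))) = 96837/(((3600 - 5311)/(-42681 + sqrt(114)))) = 96837/((-1711/(-42681 + sqrt(114)))) = 96837*(42681/1711 - sqrt(114)/1711) = 4133099997/1711 - 96837*sqrt(114)/1711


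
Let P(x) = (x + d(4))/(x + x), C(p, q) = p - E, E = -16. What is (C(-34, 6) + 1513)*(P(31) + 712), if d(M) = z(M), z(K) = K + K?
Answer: 66053585/62 ≈ 1.0654e+6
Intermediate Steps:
z(K) = 2*K
C(p, q) = 16 + p (C(p, q) = p - 1*(-16) = p + 16 = 16 + p)
d(M) = 2*M
P(x) = (8 + x)/(2*x) (P(x) = (x + 2*4)/(x + x) = (x + 8)/((2*x)) = (8 + x)*(1/(2*x)) = (8 + x)/(2*x))
(C(-34, 6) + 1513)*(P(31) + 712) = ((16 - 34) + 1513)*((1/2)*(8 + 31)/31 + 712) = (-18 + 1513)*((1/2)*(1/31)*39 + 712) = 1495*(39/62 + 712) = 1495*(44183/62) = 66053585/62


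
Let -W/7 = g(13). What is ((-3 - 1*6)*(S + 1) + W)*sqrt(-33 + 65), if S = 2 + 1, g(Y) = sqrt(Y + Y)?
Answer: -144*sqrt(2) - 56*sqrt(13) ≈ -405.56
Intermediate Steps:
g(Y) = sqrt(2)*sqrt(Y) (g(Y) = sqrt(2*Y) = sqrt(2)*sqrt(Y))
S = 3
W = -7*sqrt(26) (W = -7*sqrt(2)*sqrt(13) = -7*sqrt(26) ≈ -35.693)
((-3 - 1*6)*(S + 1) + W)*sqrt(-33 + 65) = ((-3 - 1*6)*(3 + 1) - 7*sqrt(26))*sqrt(-33 + 65) = ((-3 - 6)*4 - 7*sqrt(26))*sqrt(32) = (-9*4 - 7*sqrt(26))*(4*sqrt(2)) = (-36 - 7*sqrt(26))*(4*sqrt(2)) = 4*sqrt(2)*(-36 - 7*sqrt(26))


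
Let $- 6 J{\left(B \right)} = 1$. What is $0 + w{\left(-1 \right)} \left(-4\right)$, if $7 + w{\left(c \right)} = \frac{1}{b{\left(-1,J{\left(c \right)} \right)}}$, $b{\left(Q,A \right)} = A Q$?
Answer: $4$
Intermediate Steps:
$J{\left(B \right)} = - \frac{1}{6}$ ($J{\left(B \right)} = \left(- \frac{1}{6}\right) 1 = - \frac{1}{6}$)
$w{\left(c \right)} = -1$ ($w{\left(c \right)} = -7 + \frac{1}{\left(- \frac{1}{6}\right) \left(-1\right)} = -7 + \frac{1}{\frac{1}{6}} = -7 + 6 = -1$)
$0 + w{\left(-1 \right)} \left(-4\right) = 0 - -4 = 0 + 4 = 4$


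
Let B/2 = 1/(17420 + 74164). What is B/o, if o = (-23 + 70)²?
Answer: 1/101154528 ≈ 9.8859e-9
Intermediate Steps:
B = 1/45792 (B = 2/(17420 + 74164) = 2/91584 = 2*(1/91584) = 1/45792 ≈ 2.1838e-5)
o = 2209 (o = 47² = 2209)
B/o = (1/45792)/2209 = (1/45792)*(1/2209) = 1/101154528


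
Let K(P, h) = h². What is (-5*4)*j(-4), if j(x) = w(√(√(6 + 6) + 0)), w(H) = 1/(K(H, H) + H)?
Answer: -20/(2*√3 + √2*3^(¼)) ≈ -3.7556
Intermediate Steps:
w(H) = 1/(H + H²) (w(H) = 1/(H² + H) = 1/(H + H²))
j(x) = √2*3^(¾)/(6*(1 + √2*3^(¼))) (j(x) = 1/((√(√(6 + 6) + 0))*(1 + √(√(6 + 6) + 0))) = 1/((√(√12 + 0))*(1 + √(√12 + 0))) = 1/((√(2*√3 + 0))*(1 + √(2*√3 + 0))) = 1/((√(2*√3))*(1 + √(2*√3))) = 1/(((√2*3^(¼)))*(1 + √2*3^(¼))) = (√2*3^(¾)/6)/(1 + √2*3^(¼)) = √2*3^(¾)/(6*(1 + √2*3^(¼))))
(-5*4)*j(-4) = (-5*4)/(2*√3 + √2*3^(¼)) = -20/(2*√3 + √2*3^(¼))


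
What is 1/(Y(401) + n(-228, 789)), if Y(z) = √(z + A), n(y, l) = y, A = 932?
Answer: -228/50651 - √1333/50651 ≈ -0.0052222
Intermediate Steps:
Y(z) = √(932 + z) (Y(z) = √(z + 932) = √(932 + z))
1/(Y(401) + n(-228, 789)) = 1/(√(932 + 401) - 228) = 1/(√1333 - 228) = 1/(-228 + √1333)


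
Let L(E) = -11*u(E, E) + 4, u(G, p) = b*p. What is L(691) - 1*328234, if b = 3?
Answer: -351033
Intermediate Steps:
u(G, p) = 3*p
L(E) = 4 - 33*E (L(E) = -33*E + 4 = 4 - 33*E)
L(691) - 1*328234 = (4 - 33*691) - 1*328234 = (4 - 22803) - 328234 = -22799 - 328234 = -351033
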